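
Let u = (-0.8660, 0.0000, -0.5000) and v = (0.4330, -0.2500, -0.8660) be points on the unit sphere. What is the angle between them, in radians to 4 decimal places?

1.5127 rad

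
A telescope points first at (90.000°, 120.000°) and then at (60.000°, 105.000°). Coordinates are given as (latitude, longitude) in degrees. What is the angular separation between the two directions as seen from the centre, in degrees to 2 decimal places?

30.00°

Let φ₁ = 1.5708 rad, φ₂ = 1.0472 rad, and Δλ = -0.2618 rad.
Haversine: a = sin²(Δφ/2) + cos φ₁ cos φ₂ sin²(Δλ/2) = 0.0670 + (0.0000)(0.5000)(0.0170) = 0.06699.
Central angle c = 2·arcsin(√a) = 0.52360 rad.
So the angular separation is 30.00°.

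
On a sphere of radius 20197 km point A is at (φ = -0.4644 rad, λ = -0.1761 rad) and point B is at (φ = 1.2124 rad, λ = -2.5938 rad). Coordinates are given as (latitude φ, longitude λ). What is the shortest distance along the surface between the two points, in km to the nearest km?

46134 km

Let φ₁ = -0.4644 rad, φ₂ = 1.2124 rad, and Δλ = -2.4177 rad.
cos c = sin φ₁ sin φ₂ + cos φ₁ cos φ₂ cos Δλ = (-0.4479)(0.9365) + (0.8941)(0.3508)(-0.7492) = -0.65440,
so c = arccos(-0.65440) = 2.28419 rad.
Distance = R·c = 20197 × 2.2842 ≈ 46134 km.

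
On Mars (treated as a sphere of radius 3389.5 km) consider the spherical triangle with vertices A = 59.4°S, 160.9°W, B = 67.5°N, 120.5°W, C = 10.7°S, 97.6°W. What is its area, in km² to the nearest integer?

Side lengths (central angles): a = 1.3950, b = 1.1761, c = 2.2743 rad; semiperimeter s = 2.4227.
By l'Huilier's theorem, tan(E/4) = √[tan(s/2) tan((s−a)/2) tan((s−b)/2) tan((s−c)/2)], giving spherical excess E = 1.1044 rad.
Area = E·R² = 1.1044 × (3389.5)² ≈ 12687719 km².

12687719 km²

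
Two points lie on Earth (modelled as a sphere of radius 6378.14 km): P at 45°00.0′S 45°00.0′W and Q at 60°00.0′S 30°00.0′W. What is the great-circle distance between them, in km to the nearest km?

With latitudes φ₁ = -45.000°, φ₂ = -60.000° and longitude difference Δλ = 15.000°:
Haversine: a = sin²(Δφ/2) + cos φ₁ cos φ₂ sin²(Δλ/2) = 0.0170 + (0.7071)(0.5000)(0.0170) = 0.02306.
Central angle c = 2·arcsin(√a) = 0.30489 rad.
Distance = R·c = 6378.14 × 0.3049 ≈ 1945 km.

1945 km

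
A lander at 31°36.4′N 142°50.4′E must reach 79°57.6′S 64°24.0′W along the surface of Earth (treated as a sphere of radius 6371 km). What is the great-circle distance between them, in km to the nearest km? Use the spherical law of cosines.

In radians: φ₁ = 0.5516, φ₂ = -1.3956, Δλ = 152.760° = 2.6662 rad.
cos c = sin φ₁ sin φ₂ + cos φ₁ cos φ₂ cos Δλ = (0.5241)(-0.9847) + (0.8517)(0.1743)(-0.8891) = -0.64807,
so c = arccos(-0.64807) = 2.27584 rad.
Distance = R·c = 6371 × 2.2758 ≈ 14499 km.

14499 km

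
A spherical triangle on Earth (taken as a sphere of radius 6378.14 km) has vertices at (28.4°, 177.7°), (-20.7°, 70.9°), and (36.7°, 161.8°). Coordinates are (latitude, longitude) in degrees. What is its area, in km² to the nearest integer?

Side lengths (central angles): a = 1.7957, b = 0.2746, c = 1.9888 rad; semiperimeter s = 2.0296.
By l'Huilier's theorem, tan(E/4) = √[tan(s/2) tan((s−a)/2) tan((s−b)/2) tan((s−c)/2)], giving spherical excess E = 0.2719 rad.
Area = E·R² = 0.2719 × (6378.14)² ≈ 11059111 km².

11059111 km²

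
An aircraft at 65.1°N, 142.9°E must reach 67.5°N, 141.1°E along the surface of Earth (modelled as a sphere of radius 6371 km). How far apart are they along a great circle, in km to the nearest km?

279 km

In radians: φ₁ = 1.1362, φ₂ = 1.1781, Δλ = -1.800° = -0.0314 rad.
Haversine: a = sin²(Δφ/2) + cos φ₁ cos φ₂ sin²(Δλ/2) = 0.0004 + (0.4210)(0.3827)(0.0002) = 0.00048.
Central angle c = 2·arcsin(√a) = 0.04375 rad.
Distance = R·c = 6371 × 0.0437 ≈ 279 km.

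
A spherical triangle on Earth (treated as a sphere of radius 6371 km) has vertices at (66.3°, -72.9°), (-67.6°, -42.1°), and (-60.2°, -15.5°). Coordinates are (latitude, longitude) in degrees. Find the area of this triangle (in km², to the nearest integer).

Side lengths (central angles): a = 0.2388, b = 2.3281, c = 2.3674 rad; semiperimeter s = 2.4672.
By l'Huilier's theorem, tan(E/4) = √[tan(s/2) tan((s−a)/2) tan((s−b)/2) tan((s−c)/2)], giving spherical excess E = 0.5644 rad.
Area = E·R² = 0.5644 × (6371)² ≈ 22909914 km².

22909914 km²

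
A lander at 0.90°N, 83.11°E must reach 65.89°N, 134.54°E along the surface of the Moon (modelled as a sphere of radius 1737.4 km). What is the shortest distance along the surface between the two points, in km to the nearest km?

2256 km

In radians: φ₁ = 0.0157, φ₂ = 1.1500, Δλ = 51.430° = 0.8976 rad.
cos c = sin φ₁ sin φ₂ + cos φ₁ cos φ₂ cos Δλ = (0.0157)(0.9128) + (0.9999)(0.4085)(0.6235) = 0.26899,
so c = arccos(0.26899) = 1.29846 rad.
Distance = R·c = 1737.4 × 1.2985 ≈ 2256 km.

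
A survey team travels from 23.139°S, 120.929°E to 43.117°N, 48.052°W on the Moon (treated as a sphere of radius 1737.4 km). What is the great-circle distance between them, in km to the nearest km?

4792 km

Let φ₁ = -0.4039 rad, φ₂ = 0.7525 rad, and Δλ = -2.9493 rad.
cos c = sin φ₁ sin φ₂ + cos φ₁ cos φ₂ cos Δλ = (-0.3930)(0.6835) + (0.9196)(0.7300)(-0.9816) = -0.92745,
so c = arccos(-0.92745) = 2.75833 rad.
Distance = R·c = 1737.4 × 2.7583 ≈ 4792 km.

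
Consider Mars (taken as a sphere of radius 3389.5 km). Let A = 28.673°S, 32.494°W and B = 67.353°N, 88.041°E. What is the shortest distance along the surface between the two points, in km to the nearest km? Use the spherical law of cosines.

Let φ₁ = -0.5004 rad, φ₂ = 1.1755 rad, and Δλ = 2.1037 rad.
cos c = sin φ₁ sin φ₂ + cos φ₁ cos φ₂ cos Δλ = (-0.4798)(0.9229) + (0.8774)(0.3851)(-0.5081) = -0.61446,
so c = arccos(-0.61446) = 2.23249 rad.
Distance = R·c = 3389.5 × 2.2325 ≈ 7567 km.

7567 km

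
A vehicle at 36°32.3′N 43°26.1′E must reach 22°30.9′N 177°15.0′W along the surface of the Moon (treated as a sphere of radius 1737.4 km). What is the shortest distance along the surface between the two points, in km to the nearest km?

3322 km

With latitudes φ₁ = 36.538°, φ₂ = 22.515° and longitude difference Δλ = 139.315°:
cos c = sin φ₁ sin φ₂ + cos φ₁ cos φ₂ cos Δλ = (0.5954)(0.3829) + (0.8035)(0.9238)(-0.7583) = -0.33485,
so c = arccos(-0.33485) = 1.91224 rad.
Distance = R·c = 1737.4 × 1.9122 ≈ 3322 km.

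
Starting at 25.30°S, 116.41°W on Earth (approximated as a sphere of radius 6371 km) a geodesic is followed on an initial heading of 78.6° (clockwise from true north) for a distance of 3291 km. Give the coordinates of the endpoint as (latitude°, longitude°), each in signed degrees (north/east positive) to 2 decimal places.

Angular distance δ = d/R = 3291/6371 = 0.51656 rad; initial bearing θ = 1.3718 rad.
sin φ₂ = sin φ₁ cos δ + cos φ₁ sin δ cos θ = (-0.4274)(0.8695) + (0.9041)(0.4939)(0.1977) = -0.2833, so φ₂ = -16.46°.
Δλ = atan2(sin θ sin δ cos φ₁, cos δ − sin φ₁ sin φ₂) = atan2(0.4377, 0.7484) = 30.320°.
λ₂ = -116.410° + 30.320° = -86.09°.

-16.46°, -86.09°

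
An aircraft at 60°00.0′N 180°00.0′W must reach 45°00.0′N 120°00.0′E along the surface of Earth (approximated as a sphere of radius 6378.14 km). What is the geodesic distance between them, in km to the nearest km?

4218 km

With latitudes φ₁ = 60.000°, φ₂ = 45.000° and longitude difference Δλ = -60.000°:
cos c = sin φ₁ sin φ₂ + cos φ₁ cos φ₂ cos Δλ = (0.8660)(0.7071) + (0.5000)(0.7071)(0.5000) = 0.78915,
so c = arccos(0.78915) = 0.66137 rad.
Distance = R·c = 6378.14 × 0.6614 ≈ 4218 km.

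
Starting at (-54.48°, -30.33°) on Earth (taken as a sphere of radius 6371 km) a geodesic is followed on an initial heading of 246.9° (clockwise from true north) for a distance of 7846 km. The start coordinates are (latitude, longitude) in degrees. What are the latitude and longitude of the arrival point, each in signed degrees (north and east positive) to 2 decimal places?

Angular distance δ = d/R = 7846/6371 = 1.23152 rad; initial bearing θ = 4.3092 rad.
sin φ₂ = sin φ₁ cos δ + cos φ₁ sin δ cos θ = (-0.8139)(0.3328) + (0.5810)(0.9430)(-0.3923) = -0.4858, so φ₂ = -29.07°.
Δλ = atan2(sin θ sin δ cos φ₁, cos δ − sin φ₁ sin φ₂) = atan2(-0.5039, -0.0626) = -97.082°.
λ₂ = -30.330° − 97.082° = -127.41°.

-29.07°, -127.41°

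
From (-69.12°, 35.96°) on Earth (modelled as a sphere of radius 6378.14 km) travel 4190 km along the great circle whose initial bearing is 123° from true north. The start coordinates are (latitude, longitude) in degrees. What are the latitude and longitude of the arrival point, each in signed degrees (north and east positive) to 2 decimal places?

-59.14°, 129.15°

Angular distance δ = d/R = 4190/6378.14 = 0.65693 rad; initial bearing θ = 2.1468 rad.
sin φ₂ = sin φ₁ cos δ + cos φ₁ sin δ cos θ = (-0.9343)(0.7919) + (0.3564)(0.6107)(-0.5446) = -0.8584, so φ₂ = -59.14°.
Δλ = atan2(sin θ sin δ cos φ₁, cos δ − sin φ₁ sin φ₂) = atan2(0.1825, -0.0102) = 93.188°.
λ₂ = 35.960° + 93.188° = 129.15°.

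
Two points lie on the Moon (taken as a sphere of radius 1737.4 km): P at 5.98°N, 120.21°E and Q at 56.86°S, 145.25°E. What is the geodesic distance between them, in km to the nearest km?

2004 km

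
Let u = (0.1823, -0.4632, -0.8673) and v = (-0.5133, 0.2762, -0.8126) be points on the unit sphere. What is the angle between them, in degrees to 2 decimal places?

u·v = 0.4833; |u| = 1.0000, |v| = 1.0000.
cos θ = (u·v)/(|u||v|) = 0.4832, so θ = 61.10°.

61.10°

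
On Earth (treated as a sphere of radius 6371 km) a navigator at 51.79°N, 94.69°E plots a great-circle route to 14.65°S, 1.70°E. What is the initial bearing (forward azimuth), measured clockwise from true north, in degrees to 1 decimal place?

Δλ = -92.990° = -1.6230 rad.
y = sin Δλ · cos φ₂ = (-0.9986)(0.9675) = -0.9662
x = cos φ₁ sin φ₂ − sin φ₁ cos φ₂ cos Δλ = (0.6185)(-0.2529) − (0.7857)(0.9675)(-0.0522) = -0.1168
θ = atan2(y, x) = -96.89°; adding 360° gives 263.1°.

263.1°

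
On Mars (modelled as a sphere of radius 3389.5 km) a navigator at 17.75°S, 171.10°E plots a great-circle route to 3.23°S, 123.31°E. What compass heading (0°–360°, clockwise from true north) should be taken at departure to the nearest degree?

Δλ = -47.790° = -0.8341 rad.
y = sin Δλ · cos φ₂ = (-0.7407)(0.9984) = -0.7395
x = cos φ₁ sin φ₂ − sin φ₁ cos φ₂ cos Δλ = (0.9524)(-0.0563) − (-0.3049)(0.9984)(0.6718) = 0.1508
θ = atan2(y, x) = -78.47°; adding 360° gives 282°.

282°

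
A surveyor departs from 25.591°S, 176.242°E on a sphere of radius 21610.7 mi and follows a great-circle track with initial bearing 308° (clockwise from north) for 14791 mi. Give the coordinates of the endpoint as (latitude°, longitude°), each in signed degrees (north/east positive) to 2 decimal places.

Angular distance δ = d/R = 14791/21610.7 = 0.68443 rad; initial bearing θ = 5.3756 rad.
sin φ₂ = sin φ₁ cos δ + cos φ₁ sin δ cos θ = (-0.4319)(0.7748) + (0.9019)(0.6322)(0.6157) = 0.0164, so φ₂ = 0.94°.
Δλ = atan2(sin θ sin δ cos φ₁, cos δ − sin φ₁ sin φ₂) = atan2(-0.4493, 0.7819) = -29.886°.
λ₂ = 176.242° − 29.886° = 146.36°.

0.94°, 146.36°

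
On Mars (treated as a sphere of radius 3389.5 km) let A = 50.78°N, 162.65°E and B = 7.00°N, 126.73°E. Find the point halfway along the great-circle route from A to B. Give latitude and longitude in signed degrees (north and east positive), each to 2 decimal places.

Central angle δ = 0.9240 rad. Interpolating on the sphere with fraction f = 0.5:
P = [sin((1−f)δ)·A + sin(fδ)·B] / sin δ = 0.5586·A + 0.5586·B in Cartesian coordinates,
giving P = (-0.6687, 0.5496, 0.5008), i.e. latitude 30.05°, longitude 140.58°.

30.05°, 140.58°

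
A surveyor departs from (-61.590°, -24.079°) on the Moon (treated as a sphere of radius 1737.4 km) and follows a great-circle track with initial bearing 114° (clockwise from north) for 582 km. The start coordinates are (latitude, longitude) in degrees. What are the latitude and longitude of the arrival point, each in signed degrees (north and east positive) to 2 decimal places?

Angular distance δ = d/R = 582/1737.4 = 0.33498 rad; initial bearing θ = 1.9897 rad.
sin φ₂ = sin φ₁ cos δ + cos φ₁ sin δ cos θ = (-0.8796)(0.9444) + (0.4758)(0.3288)(-0.4067) = -0.8943, so φ₂ = -63.42°.
Δλ = atan2(sin θ sin δ cos φ₁, cos δ − sin φ₁ sin φ₂) = atan2(0.1429, 0.1578) = 42.157°.
λ₂ = -24.079° + 42.157° = 18.08°.

-63.42°, 18.08°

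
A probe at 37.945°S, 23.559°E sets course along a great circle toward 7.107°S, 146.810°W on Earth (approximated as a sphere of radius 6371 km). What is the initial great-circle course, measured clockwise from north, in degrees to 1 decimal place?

Δλ = -170.369° = -2.9735 rad.
y = sin Δλ · cos φ₂ = (-0.1673)(0.9923) = -0.1660
x = cos φ₁ sin φ₂ − sin φ₁ cos φ₂ cos Δλ = (0.7886)(-0.1237) − (-0.6149)(0.9923)(-0.9859) = -0.6991
θ = atan2(y, x) = -166.64°; adding 360° gives 193.4°.

193.4°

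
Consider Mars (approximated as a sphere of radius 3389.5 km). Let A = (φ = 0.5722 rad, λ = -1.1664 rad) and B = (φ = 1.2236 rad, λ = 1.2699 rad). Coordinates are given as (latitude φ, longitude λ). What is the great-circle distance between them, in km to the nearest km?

In radians: φ₁ = 0.5722, φ₂ = 1.2236, Δλ = 139.590° = 2.4363 rad.
Haversine: a = sin²(Δφ/2) + cos φ₁ cos φ₂ sin²(Δλ/2) = 0.1024 + (0.8407)(0.3403)(0.8807) = 0.35432.
Central angle c = 2·arcsin(√a) = 1.27515 rad.
Distance = R·c = 3389.5 × 1.2751 ≈ 4322 km.

4322 km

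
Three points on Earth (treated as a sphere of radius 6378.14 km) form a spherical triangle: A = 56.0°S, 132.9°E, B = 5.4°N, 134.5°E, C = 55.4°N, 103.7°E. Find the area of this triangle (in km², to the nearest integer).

Side lengths (central angles): a = 0.9727, b = 1.9880, c = 1.0719 rad; semiperimeter s = 2.0163.
By l'Huilier's theorem, tan(E/4) = √[tan(s/2) tan((s−a)/2) tan((s−b)/2) tan((s−c)/2)], giving spherical excess E = 0.3239 rad.
Area = E·R² = 0.3239 × (6378.14)² ≈ 13177185 km².

13177185 km²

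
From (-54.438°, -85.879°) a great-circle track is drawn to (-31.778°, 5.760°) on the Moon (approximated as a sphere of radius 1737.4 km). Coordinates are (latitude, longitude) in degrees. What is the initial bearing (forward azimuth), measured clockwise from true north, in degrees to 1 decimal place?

Δλ = 91.639° = 1.5994 rad.
y = sin Δλ · cos φ₂ = (0.9996)(0.8501) = 0.8497
x = cos φ₁ sin φ₂ − sin φ₁ cos φ₂ cos Δλ = (0.5816)(-0.5266) − (-0.8135)(0.8501)(-0.0286) = -0.3261
θ = atan2(y, x) = 110.99°, so the bearing is 111.0°.

111.0°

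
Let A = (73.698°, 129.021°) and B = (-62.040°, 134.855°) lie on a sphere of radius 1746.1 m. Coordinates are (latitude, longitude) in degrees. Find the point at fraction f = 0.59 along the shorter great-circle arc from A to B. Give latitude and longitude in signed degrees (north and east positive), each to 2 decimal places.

-6.38°, 132.91°

The central angle between A and B is δ = 2.3701 rad.
With f = 0.59, the slerp weights are sin((1−f)δ)/sin δ = 1.1845 and sin(fδ)/sin δ = 1.4129.
Weighted sum of the unit vectors: (1.1845)·(-0.1767,0.2181,0.9598) + (1.4129)·(-0.3307,0.3324,-0.8833) = (-0.6766, 0.7279, -0.1112).
Converting back: φ = atan2(z, √(x²+y²)) = -6.38°, λ = atan2(y, x) = 132.91°.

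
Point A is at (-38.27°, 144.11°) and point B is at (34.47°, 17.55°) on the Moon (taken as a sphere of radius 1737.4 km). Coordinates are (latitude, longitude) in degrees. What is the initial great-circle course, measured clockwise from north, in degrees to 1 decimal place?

282.0°

With φ₁ = -0.6679, φ₂ = 0.6016, Δλ = -2.2089 rad, the forward-azimuth formula gives
θ = atan2( sin Δλ cos φ₂ , cos φ₁ sin φ₂ − sin φ₁ cos φ₂ cos Δλ ) = atan2(-0.6622, 0.1402) = -78.05°.
Adding 360° brings this into [0°, 360°): 282.0°.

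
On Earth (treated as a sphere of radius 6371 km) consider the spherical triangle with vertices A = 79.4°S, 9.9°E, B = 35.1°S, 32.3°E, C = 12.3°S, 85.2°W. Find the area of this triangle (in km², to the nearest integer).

27501585 km²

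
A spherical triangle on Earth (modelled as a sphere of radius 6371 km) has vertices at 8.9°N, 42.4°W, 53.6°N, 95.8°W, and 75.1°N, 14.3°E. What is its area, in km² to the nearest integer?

19317074 km²

Side lengths (central angles): a = 0.7592, b = 1.2776, c = 1.0769 rad; semiperimeter s = 1.5569.
By l'Huilier's theorem, tan(E/4) = √[tan(s/2) tan((s−a)/2) tan((s−b)/2) tan((s−c)/2)], giving spherical excess E = 0.4759 rad.
Area = E·R² = 0.4759 × (6371)² ≈ 19317074 km².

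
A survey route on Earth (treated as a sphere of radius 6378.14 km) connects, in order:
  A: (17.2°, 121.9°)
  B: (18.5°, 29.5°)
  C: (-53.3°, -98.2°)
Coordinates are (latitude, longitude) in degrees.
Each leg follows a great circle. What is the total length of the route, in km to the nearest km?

23793 km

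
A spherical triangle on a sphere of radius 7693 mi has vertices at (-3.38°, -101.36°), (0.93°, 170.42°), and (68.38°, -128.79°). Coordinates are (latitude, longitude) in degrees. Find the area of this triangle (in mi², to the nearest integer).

66590038 mi²

Side lengths (central angles): a = 1.3747, b = 1.2957, c = 1.5407 rad; semiperimeter s = 2.1056.
By l'Huilier's theorem, tan(E/4) = √[tan(s/2) tan((s−a)/2) tan((s−b)/2) tan((s−c)/2)], giving spherical excess E = 1.1252 rad.
Area = E·R² = 1.1252 × (7693)² ≈ 66590038 mi².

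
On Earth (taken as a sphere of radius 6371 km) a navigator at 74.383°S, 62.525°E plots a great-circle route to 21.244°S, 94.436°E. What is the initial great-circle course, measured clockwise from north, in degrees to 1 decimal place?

Δλ = 31.911° = 0.5570 rad.
y = sin Δλ · cos φ₂ = (0.5286)(0.9320) = 0.4927
x = cos φ₁ sin φ₂ − sin φ₁ cos φ₂ cos Δλ = (0.2692)(-0.3623) − (-0.9631)(0.9320)(0.8489) = 0.6644
θ = atan2(y, x) = 36.56°, so the bearing is 36.6°.

36.6°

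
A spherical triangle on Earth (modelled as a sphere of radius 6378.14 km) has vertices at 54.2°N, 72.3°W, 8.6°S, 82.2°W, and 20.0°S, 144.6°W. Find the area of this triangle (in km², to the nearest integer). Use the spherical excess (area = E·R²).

30347609 km²

Side lengths (central angles): a = 1.0683, b = 1.6813, c = 1.1057 rad; semiperimeter s = 1.9277.
By l'Huilier's theorem, tan(E/4) = √[tan(s/2) tan((s−a)/2) tan((s−b)/2) tan((s−c)/2)], giving spherical excess E = 0.7460 rad.
Area = E·R² = 0.7460 × (6378.14)² ≈ 30347609 km².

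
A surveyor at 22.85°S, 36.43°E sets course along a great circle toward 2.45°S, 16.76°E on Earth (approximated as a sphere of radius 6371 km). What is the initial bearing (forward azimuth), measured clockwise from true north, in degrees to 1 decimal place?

With φ₁ = -0.3988, φ₂ = -0.0428, Δλ = -0.3433 rad, the forward-azimuth formula gives
θ = atan2( sin Δλ cos φ₂ , cos φ₁ sin φ₂ − sin φ₁ cos φ₂ cos Δλ ) = atan2(-0.3363, 0.3259) = -45.90°.
Adding 360° brings this into [0°, 360°): 314.1°.

314.1°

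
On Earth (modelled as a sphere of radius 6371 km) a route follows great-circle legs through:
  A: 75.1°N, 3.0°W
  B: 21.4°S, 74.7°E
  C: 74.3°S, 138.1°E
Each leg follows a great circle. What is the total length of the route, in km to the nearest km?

Leg A→B: central angle 1.8772 rad, distance 11959.5 km.
Leg B→C: central angle 1.0882 rad, distance 6933.0 km.
Total: 11959.5 + 6933.0 ≈ 18892 km.

18892 km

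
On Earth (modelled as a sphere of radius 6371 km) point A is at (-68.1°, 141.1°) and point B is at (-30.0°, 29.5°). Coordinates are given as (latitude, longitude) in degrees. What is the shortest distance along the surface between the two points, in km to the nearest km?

7763 km

Let φ₁ = -1.1886 rad, φ₂ = -0.5236 rad, and Δλ = -1.9478 rad.
cos c = sin φ₁ sin φ₂ + cos φ₁ cos φ₂ cos Δλ = (-0.9278)(-0.5000) + (0.3730)(0.8660)(-0.3681) = 0.34501,
so c = arccos(0.34501) = 1.21855 rad.
Distance = R·c = 6371 × 1.2185 ≈ 7763 km.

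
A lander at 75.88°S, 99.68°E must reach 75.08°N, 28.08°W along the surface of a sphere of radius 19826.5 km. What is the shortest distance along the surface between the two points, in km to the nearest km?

57894 km

Let φ₁ = -1.3244 rad, φ₂ = 1.3104 rad, and Δλ = -2.2298 rad.
Haversine: a = sin²(Δφ/2) + cos φ₁ cos φ₂ sin²(Δλ/2) = 0.9371 + (0.2440)(0.2575)(0.8062) = 0.98778.
Central angle c = 2·arcsin(√a) = 2.92003 rad.
Distance = R·c = 19826.5 × 2.9200 ≈ 57894 km.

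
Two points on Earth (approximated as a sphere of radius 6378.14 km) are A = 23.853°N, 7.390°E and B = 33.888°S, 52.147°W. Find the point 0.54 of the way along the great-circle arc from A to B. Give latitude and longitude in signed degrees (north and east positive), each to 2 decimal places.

-8.18°, -22.97°

Central angle δ = 1.4107 rad. Interpolating on the sphere with fraction f = 0.54:
P = [sin((1−f)δ)·A + sin(fδ)·B] / sin δ = 0.6121·A + 0.6991·B in Cartesian coordinates,
giving P = (0.9114, -0.3862, -0.1423), i.e. latitude -8.18°, longitude -22.97°.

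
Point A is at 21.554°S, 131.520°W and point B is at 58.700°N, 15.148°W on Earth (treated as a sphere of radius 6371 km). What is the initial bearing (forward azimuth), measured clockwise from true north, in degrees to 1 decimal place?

Δλ = 116.372° = 2.0311 rad.
y = sin Δλ · cos φ₂ = (0.8959)(0.5195) = 0.4655
x = cos φ₁ sin φ₂ − sin φ₁ cos φ₂ cos Δλ = (0.9301)(0.8545) − (-0.3674)(0.5195)(-0.4442) = 0.7099
θ = atan2(y, x) = 33.25°, so the bearing is 33.3°.

33.3°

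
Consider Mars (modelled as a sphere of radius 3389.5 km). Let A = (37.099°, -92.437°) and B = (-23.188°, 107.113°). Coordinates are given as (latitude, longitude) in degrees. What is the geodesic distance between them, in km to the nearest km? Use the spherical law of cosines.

With latitudes φ₁ = 37.099°, φ₂ = -23.188° and longitude difference Δλ = -160.450°:
cos c = sin φ₁ sin φ₂ + cos φ₁ cos φ₂ cos Δλ = (0.6032)(-0.3937) + (0.7976)(0.9192)(-0.9423) = -0.92840,
so c = arccos(-0.92840) = 2.76089 rad.
Distance = R·c = 3389.5 × 2.7609 ≈ 9358 km.

9358 km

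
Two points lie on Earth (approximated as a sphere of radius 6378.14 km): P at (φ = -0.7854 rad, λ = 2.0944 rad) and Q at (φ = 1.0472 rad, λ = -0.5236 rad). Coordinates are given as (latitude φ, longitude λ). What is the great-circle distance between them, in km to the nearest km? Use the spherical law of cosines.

With latitudes φ₁ = -45.000°, φ₂ = 60.000° and longitude difference Δλ = -150.000°:
cos c = sin φ₁ sin φ₂ + cos φ₁ cos φ₂ cos Δλ = (-0.7071)(0.8660) + (0.7071)(0.5000)(-0.8660) = -0.91856,
so c = arccos(-0.91856) = 2.73522 rad.
Distance = R·c = 6378.14 × 2.7352 ≈ 17446 km.

17446 km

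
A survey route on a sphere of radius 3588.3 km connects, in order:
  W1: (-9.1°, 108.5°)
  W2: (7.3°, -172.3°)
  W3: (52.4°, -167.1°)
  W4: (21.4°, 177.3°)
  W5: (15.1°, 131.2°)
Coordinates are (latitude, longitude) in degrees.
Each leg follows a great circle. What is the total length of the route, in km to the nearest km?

12728 km

Leg W1→W2: central angle 1.4066 rad, distance 5047.4 km.
Leg W2→W3: central angle 0.7907 rad, distance 2837.1 km.
Leg W3→W4: central angle 0.5804 rad, distance 2082.7 km.
Leg W4→W5: central angle 0.7694 rad, distance 2760.7 km.
Total: 5047.4 + 2837.1 + 2082.7 + 2760.7 ≈ 12728 km.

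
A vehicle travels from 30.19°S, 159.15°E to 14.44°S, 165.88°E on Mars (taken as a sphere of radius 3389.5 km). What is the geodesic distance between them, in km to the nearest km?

1001 km

In radians: φ₁ = -0.5269, φ₂ = -0.2520, Δλ = 6.730° = 0.1175 rad.
cos c = sin φ₁ sin φ₂ + cos φ₁ cos φ₂ cos Δλ = (-0.5029)(-0.2494) + (0.8644)(0.9684)(0.9931) = 0.95669,
so c = arccos(0.95669) = 0.29539 rad.
Distance = R·c = 3389.5 × 0.2954 ≈ 1001 km.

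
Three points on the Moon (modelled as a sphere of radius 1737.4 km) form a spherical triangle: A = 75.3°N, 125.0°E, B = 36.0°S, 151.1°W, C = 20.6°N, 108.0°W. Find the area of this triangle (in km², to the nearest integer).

Side lengths (central angles): a = 1.2173, b = 1.3721, c = 2.1493 rad; semiperimeter s = 2.3694.
By l'Huilier's theorem, tan(E/4) = √[tan(s/2) tan((s−a)/2) tan((s−b)/2) tan((s−c)/2)], giving spherical excess E = 1.2026 rad.
Area = E·R² = 1.2026 × (1737.4)² ≈ 3630063 km².

3630063 km²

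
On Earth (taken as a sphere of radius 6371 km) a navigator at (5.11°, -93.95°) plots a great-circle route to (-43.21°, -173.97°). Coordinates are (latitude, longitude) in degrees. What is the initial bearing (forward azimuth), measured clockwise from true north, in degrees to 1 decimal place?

226.0°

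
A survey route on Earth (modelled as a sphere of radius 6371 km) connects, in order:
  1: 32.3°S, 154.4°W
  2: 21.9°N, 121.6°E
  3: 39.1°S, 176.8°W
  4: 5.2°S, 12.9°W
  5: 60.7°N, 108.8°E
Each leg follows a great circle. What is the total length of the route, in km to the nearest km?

47083 km

Leg 1→2: central angle 1.6884 rad, distance 10756.8 km.
Leg 2→3: central angle 1.4634 rad, distance 9323.0 km.
Leg 3→4: central angle 2.3259 rad, distance 14818.5 km.
Leg 4→5: central angle 1.9125 rad, distance 12184.8 km.
Total: 10756.8 + 9323.0 + 14818.5 + 12184.8 ≈ 47083 km.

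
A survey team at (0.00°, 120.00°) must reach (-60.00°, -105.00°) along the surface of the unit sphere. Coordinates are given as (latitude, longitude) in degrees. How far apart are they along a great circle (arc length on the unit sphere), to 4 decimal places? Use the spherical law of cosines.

In radians: φ₁ = 0.0000, φ₂ = -1.0472, Δλ = 135.000° = 2.3562 rad.
cos c = sin φ₁ sin φ₂ + cos φ₁ cos φ₂ cos Δλ = (0.0000)(-0.8660) + (1.0000)(0.5000)(-0.7071) = -0.35355,
so c = arccos(-0.35355) = 1.93216 rad.
On the unit sphere the arc length equals the central angle: 1.9322.

1.9322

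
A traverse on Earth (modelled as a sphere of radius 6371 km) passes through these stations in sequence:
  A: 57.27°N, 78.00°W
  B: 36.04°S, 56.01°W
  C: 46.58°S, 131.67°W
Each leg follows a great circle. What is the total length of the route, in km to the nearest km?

Leg A→B: central angle 1.6605 rad, distance 10578.8 km.
Leg B→C: central angle 0.9704 rad, distance 6182.2 km.
Total: 10578.8 + 6182.2 ≈ 16761 km.

16761 km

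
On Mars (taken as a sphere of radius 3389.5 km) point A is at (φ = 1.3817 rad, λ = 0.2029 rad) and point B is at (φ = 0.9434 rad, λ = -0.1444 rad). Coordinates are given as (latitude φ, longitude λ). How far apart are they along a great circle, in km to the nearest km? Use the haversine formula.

With latitudes φ₁ = 79.166°, φ₂ = 54.053° and longitude difference Δλ = -19.899°:
Haversine: a = sin²(Δφ/2) + cos φ₁ cos φ₂ sin²(Δλ/2) = 0.0473 + (0.1880)(0.5870)(0.0299) = 0.05056.
Central angle c = 2·arcsin(√a) = 0.45358 rad.
Distance = R·c = 3389.5 × 0.4536 ≈ 1537 km.

1537 km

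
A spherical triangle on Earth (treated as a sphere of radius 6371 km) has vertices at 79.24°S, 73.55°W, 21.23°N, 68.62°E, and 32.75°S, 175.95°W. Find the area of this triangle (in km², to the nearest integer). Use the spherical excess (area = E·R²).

79234071 km²

Side lengths (central angles): a = 2.1324, b = 1.0498, c = 2.0866 rad; semiperimeter s = 2.6344.
By l'Huilier's theorem, tan(E/4) = √[tan(s/2) tan((s−a)/2) tan((s−b)/2) tan((s−c)/2)], giving spherical excess E = 1.9521 rad.
Area = E·R² = 1.9521 × (6371)² ≈ 79234071 km².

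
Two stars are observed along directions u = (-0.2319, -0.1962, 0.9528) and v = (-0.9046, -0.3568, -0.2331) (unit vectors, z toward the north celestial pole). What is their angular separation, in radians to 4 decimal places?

1.5131 rad

u·v = 0.0577; |u| = 1.0000, |v| = 1.0000.
cos θ = (u·v)/(|u||v|) = 0.0577, so θ = 1.5131 rad.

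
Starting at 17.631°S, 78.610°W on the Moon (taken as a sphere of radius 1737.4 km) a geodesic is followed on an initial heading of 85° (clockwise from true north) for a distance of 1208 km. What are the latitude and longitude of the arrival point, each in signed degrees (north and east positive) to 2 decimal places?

Angular distance δ = d/R = 1208/1737.4 = 0.69529 rad; initial bearing θ = 1.4835 rad.
sin φ₂ = sin φ₁ cos δ + cos φ₁ sin δ cos θ = (-0.3029)(0.7679) + (0.9530)(0.6406)(0.0872) = -0.1794, so φ₂ = -10.33°.
Δλ = atan2(sin θ sin δ cos φ₁, cos δ − sin φ₁ sin φ₂) = atan2(0.6082, 0.7135) = 40.443°.
λ₂ = -78.610° + 40.443° = -38.17°.

-10.33°, -38.17°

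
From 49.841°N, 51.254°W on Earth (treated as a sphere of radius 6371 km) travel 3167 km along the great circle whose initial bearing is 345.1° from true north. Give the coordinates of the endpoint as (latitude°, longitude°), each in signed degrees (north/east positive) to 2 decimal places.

Angular distance δ = d/R = 3167/6371 = 0.49710 rad; initial bearing θ = 6.0231 rad.
sin φ₂ = sin φ₁ cos δ + cos φ₁ sin δ cos θ = (0.7643)(0.8790) + (0.6449)(0.4769)(0.9664) = 0.9690, so φ₂ = 75.69°.
Δλ = atan2(sin θ sin δ cos φ₁, cos δ − sin φ₁ sin φ₂) = atan2(-0.0791, 0.1384) = -29.737°.
λ₂ = -51.254° − 29.737° = -80.99°.

75.69°, -80.99°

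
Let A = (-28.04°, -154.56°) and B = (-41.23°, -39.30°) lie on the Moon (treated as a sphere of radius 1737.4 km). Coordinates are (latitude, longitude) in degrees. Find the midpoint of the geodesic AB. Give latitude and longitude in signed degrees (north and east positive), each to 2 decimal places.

-52.00°, -104.11°

Central angle δ = 1.5442 rad. Interpolating on the sphere with fraction f = 0.5:
P = [sin((1−f)δ)·A + sin(fδ)·B] / sin δ = 0.6979·A + 0.6979·B in Cartesian coordinates,
giving P = (-0.1501, -0.5970, -0.7880), i.e. latitude -52.00°, longitude -104.11°.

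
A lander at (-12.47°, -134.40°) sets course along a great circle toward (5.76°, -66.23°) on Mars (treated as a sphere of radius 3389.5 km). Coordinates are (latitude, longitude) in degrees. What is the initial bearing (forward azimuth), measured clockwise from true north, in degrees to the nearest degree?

Δλ = 68.170° = 1.1898 rad.
y = sin Δλ · cos φ₂ = (0.9283)(0.9950) = 0.9236
x = cos φ₁ sin φ₂ − sin φ₁ cos φ₂ cos Δλ = (0.9764)(0.1004) − (-0.2159)(0.9950)(0.3719) = 0.1779
θ = atan2(y, x) = 79.10°, so the bearing is 79°.

79°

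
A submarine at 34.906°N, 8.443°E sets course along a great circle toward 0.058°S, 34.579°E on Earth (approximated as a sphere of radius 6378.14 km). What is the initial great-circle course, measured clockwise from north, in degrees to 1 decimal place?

139.4°

Δλ = 26.136° = 0.4562 rad.
y = sin Δλ · cos φ₂ = (0.4405)(1.0000) = 0.4405
x = cos φ₁ sin φ₂ − sin φ₁ cos φ₂ cos Δλ = (0.8201)(-0.0010) − (0.5722)(1.0000)(0.8978) = -0.5146
θ = atan2(y, x) = 139.43°, so the bearing is 139.4°.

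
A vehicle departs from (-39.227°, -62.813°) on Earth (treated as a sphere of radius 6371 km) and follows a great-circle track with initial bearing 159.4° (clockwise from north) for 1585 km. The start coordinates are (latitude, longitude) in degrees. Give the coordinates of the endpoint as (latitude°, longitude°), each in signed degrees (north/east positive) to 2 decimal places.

Angular distance δ = d/R = 1585/6371 = 0.24878 rad; initial bearing θ = 2.7821 rad.
sin φ₂ = sin φ₁ cos δ + cos φ₁ sin δ cos θ = (-0.6324)(0.9692) + (0.7746)(0.2462)(-0.9361) = -0.7915, so φ₂ = -52.32°.
Δλ = atan2(sin θ sin δ cos φ₁, cos δ − sin φ₁ sin φ₂) = atan2(0.0671, 0.4687) = 8.148°.
λ₂ = -62.813° + 8.148° = -54.66°.

-52.32°, -54.66°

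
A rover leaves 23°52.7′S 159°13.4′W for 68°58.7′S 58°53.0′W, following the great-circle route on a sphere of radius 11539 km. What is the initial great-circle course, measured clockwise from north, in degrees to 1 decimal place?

158.1°

Δλ = 100.340° = 1.7513 rad.
y = sin Δλ · cos φ₂ = (0.9838)(0.3587) = 0.3529
x = cos φ₁ sin φ₂ − sin φ₁ cos φ₂ cos Δλ = (0.9144)(-0.9334) − (-0.4048)(0.3587)(-0.1795) = -0.8796
θ = atan2(y, x) = 158.14°, so the bearing is 158.1°.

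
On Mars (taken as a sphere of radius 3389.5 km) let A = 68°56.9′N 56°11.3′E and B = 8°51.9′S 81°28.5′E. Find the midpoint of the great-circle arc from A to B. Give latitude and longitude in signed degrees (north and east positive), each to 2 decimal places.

The central angle between A and B is δ = 1.3928 rad.
With f = 0.5, the slerp weights are sin((1−f)δ)/sin δ = 0.6517 and sin(fδ)/sin δ = 0.6517.
Weighted sum of the unit vectors: (0.6517)·(0.1999,0.2985,0.9333) + (0.6517)·(0.1465,0.9771,-0.1541) = (0.2257, 0.8314, 0.5078).
Converting back: φ = atan2(z, √(x²+y²)) = 30.52°, λ = atan2(y, x) = 74.81°.

30.52°, 74.81°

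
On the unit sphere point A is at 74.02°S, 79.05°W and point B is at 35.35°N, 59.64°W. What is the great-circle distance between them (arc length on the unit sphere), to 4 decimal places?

With latitudes φ₁ = -74.020°, φ₂ = 35.350° and longitude difference Δλ = 19.410°:
cos c = sin φ₁ sin φ₂ + cos φ₁ cos φ₂ cos Δλ = (-0.9614)(0.5786) + (0.2753)(0.8156)(0.9432) = -0.34443,
so c = arccos(-0.34443) = 1.92243 rad.
On the unit sphere the arc length equals the central angle: 1.9224.

1.9224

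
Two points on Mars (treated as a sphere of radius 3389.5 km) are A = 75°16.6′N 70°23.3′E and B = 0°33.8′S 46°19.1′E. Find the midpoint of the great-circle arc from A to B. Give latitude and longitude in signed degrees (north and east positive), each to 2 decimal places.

The central angle between A and B is δ = 1.3464 rad.
With f = 0.5, the slerp weights are sin((1−f)δ)/sin δ = 0.6395 and sin(fδ)/sin δ = 0.6395.
Weighted sum of the unit vectors: (0.6395)·(0.0853,0.2394,0.9672) + (0.6395)·(0.6906,0.7232,-0.0098) = (0.4962, 0.6156, 0.6122).
Converting back: φ = atan2(z, √(x²+y²)) = 37.75°, λ = atan2(y, x) = 51.13°.

37.75°, 51.13°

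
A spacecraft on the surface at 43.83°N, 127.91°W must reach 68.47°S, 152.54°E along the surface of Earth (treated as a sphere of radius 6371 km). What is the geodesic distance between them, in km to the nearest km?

In radians: φ₁ = 0.7650, φ₂ = -1.1950, Δλ = -79.550° = -1.3884 rad.
Haversine: a = sin²(Δφ/2) + cos φ₁ cos φ₂ sin²(Δλ/2) = 0.6897 + (0.7214)(0.3670)(0.4093) = 0.79809.
Central angle c = 2·arcsin(√a) = 2.20953 rad.
Distance = R·c = 6371 × 2.2095 ≈ 14077 km.

14077 km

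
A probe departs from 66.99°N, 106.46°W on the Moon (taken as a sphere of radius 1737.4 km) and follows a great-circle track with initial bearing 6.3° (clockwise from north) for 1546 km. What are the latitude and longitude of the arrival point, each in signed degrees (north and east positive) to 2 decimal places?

61.80°, 63.14°

Angular distance δ = d/R = 1546/1737.4 = 0.88984 rad; initial bearing θ = 0.1100 rad.
sin φ₂ = sin φ₁ cos δ + cos φ₁ sin δ cos θ = (0.9204)(0.6295) + (0.3909)(0.7770)(0.9940) = 0.8813, so φ₂ = 61.80°.
Δλ = atan2(sin θ sin δ cos φ₁, cos δ − sin φ₁ sin φ₂) = atan2(0.0333, -0.1817) = 169.604°.
λ₂ = -106.460° + 169.604° = 63.14°.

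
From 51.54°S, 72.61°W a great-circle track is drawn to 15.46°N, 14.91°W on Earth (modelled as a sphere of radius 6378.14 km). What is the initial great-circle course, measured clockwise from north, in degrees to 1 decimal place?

With φ₁ = -0.8995, φ₂ = 0.2698, Δλ = 1.0071 rad, the forward-azimuth formula gives
θ = atan2( sin Δλ cos φ₂ , cos φ₁ sin φ₂ − sin φ₁ cos φ₂ cos Δλ ) = atan2(0.8147, 0.5691) = 55.06°.
So the initial bearing is 55.1°.

55.1°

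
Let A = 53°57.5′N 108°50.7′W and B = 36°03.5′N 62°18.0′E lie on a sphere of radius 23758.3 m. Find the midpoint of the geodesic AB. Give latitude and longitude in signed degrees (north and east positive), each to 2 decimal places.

80.08°, 40.55°

Central angle δ = 1.5648 rad. Interpolating on the sphere with fraction f = 0.5:
P = [sin((1−f)δ)·A + sin(fδ)·B] / sin δ = 0.7050·A + 0.7050·B in Cartesian coordinates,
giving P = (0.1309, 0.1120, 0.9850), i.e. latitude 80.08°, longitude 40.55°.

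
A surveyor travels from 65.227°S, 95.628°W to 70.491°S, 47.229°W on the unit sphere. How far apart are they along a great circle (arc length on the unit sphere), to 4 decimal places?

0.3215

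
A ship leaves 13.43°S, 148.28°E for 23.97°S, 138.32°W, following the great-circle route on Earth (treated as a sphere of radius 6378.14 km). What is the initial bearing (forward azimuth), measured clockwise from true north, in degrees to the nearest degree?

Δλ = 73.400° = 1.2811 rad.
y = sin Δλ · cos φ₂ = (0.9583)(0.9138) = 0.8757
x = cos φ₁ sin φ₂ − sin φ₁ cos φ₂ cos Δλ = (0.9727)(-0.4063) − (-0.2323)(0.9138)(0.2857) = -0.3345
θ = atan2(y, x) = 110.91°, so the bearing is 111°.

111°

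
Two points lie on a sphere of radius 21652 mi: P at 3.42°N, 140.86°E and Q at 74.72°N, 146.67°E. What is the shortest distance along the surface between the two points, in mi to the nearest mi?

26975 mi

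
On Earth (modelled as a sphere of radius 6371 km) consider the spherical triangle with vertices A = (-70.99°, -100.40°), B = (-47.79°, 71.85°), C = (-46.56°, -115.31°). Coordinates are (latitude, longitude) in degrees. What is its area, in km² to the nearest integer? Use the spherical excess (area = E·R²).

3899917 km²

Side lengths (central angles): a = 1.4913, b = 0.4443, c = 1.0662 rad; semiperimeter s = 1.5009.
By l'Huilier's theorem, tan(E/4) = √[tan(s/2) tan((s−a)/2) tan((s−b)/2) tan((s−c)/2)], giving spherical excess E = 0.0961 rad.
Area = E·R² = 0.0961 × (6371)² ≈ 3899917 km².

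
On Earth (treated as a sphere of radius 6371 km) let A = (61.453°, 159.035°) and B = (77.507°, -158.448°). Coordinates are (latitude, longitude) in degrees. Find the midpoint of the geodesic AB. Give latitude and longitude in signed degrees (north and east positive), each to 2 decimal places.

70.58°, 171.95°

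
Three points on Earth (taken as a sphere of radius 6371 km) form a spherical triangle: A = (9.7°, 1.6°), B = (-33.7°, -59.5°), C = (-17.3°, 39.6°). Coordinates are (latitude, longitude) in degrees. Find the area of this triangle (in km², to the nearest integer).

25731707 km²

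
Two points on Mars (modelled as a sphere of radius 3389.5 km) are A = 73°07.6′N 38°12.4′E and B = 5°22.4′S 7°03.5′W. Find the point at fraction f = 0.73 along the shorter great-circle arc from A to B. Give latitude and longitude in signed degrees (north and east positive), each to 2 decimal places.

The central angle between A and B is δ = 1.4568 rad.
With f = 0.73, the slerp weights are sin((1−f)δ)/sin δ = 0.3858 and sin(fδ)/sin δ = 0.8797.
Weighted sum of the unit vectors: (0.3858)·(0.2281,0.1795,0.9569) + (0.8797)·(0.9881,-0.1223,-0.0936) = (0.9572, -0.0384, 0.2868).
Converting back: φ = atan2(z, √(x²+y²)) = 16.67°, λ = atan2(y, x) = -2.30°.

16.67°, -2.30°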